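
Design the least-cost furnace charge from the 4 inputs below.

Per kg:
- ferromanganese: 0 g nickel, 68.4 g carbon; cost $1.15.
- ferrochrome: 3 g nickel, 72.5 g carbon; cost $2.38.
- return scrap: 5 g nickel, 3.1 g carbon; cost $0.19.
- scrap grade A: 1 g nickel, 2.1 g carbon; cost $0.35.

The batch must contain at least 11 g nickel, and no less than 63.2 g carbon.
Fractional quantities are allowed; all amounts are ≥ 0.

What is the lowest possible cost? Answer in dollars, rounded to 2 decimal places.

$1.37

Let x1 = kg of ferromanganese, x2 = kg of ferrochrome, x3 = kg of return scrap, x4 = kg of scrap grade A.
min 1.15x1 + 2.38x2 + 0.19x3 + 0.35x4 s.t.:
  3x2 + 5x3 + 1x4 ≥ 11   (nickel)
  68.4x1 + 72.5x2 + 3.1x3 + 2.1x4 ≥ 63.2   (carbon)
  x1, x2, x3, x4 ≥ 0.
At the optimum only ferromanganese, return scrap are positive (ferrochrome, scrap grade A = 0). There the nickel and carbon constraints are tight.
Optimal quantities: ferromanganese = 0.8243 kg, return scrap = 2.2 kg.
Cost = 1.15·0.8243 + 0.19·2.2 = 1.3659.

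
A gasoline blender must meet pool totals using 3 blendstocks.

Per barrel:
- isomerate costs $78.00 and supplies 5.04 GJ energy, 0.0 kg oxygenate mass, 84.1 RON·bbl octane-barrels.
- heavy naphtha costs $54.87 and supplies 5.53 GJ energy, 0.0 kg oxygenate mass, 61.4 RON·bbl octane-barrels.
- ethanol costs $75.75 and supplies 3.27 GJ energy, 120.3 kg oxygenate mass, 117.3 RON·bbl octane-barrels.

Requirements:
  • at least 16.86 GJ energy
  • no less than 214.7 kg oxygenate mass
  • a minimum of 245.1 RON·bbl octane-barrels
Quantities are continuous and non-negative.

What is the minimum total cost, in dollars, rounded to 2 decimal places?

$244.57

Treat it as an LP. Let x1 = barrels of isomerate, x2 = barrels of heavy naphtha, x3 = barrels of ethanol.
Minimise 78x1 + 54.87x2 + 75.75x3 s.t.:
  5.04x1 + 5.53x2 + 3.27x3 ≥ 16.86   (energy)
  120.3x3 ≥ 214.7   (oxygenate mass)
  84.1x1 + 61.4x2 + 117.3x3 ≥ 245.1   (octane-barrels)
  x1, x2, x3 ≥ 0.
The minimum-cost mix takes nothing from isomerate — only heavy naphtha, ethanol. The energy and oxygenate mass requirements are met with equality.
Optimal quantities: heavy naphtha = 1.993 barrels, ethanol = 1.785 barrels.
Objective = 54.87·1.993 + 75.75·1.785 = 244.5697.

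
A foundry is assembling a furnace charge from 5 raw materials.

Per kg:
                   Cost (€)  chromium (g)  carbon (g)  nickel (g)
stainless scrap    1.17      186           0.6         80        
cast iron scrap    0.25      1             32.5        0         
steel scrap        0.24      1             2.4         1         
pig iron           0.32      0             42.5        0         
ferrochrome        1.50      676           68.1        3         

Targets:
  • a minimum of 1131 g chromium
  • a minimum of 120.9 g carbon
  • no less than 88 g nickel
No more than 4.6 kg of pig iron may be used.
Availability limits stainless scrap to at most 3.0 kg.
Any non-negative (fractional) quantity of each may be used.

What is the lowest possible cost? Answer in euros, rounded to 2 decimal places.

Set it up as a linear program. Let x1 = kg of stainless scrap, x2 = kg of cast iron scrap, x3 = kg of steel scrap, x4 = kg of pig iron, x5 = kg of ferrochrome.
Minimise 1.17x1 + 0.25x2 + 0.24x3 + 0.32x4 + 1.5x5 subject to:
  186x1 + 1x2 + 1x3 + 676x5 ≥ 1131   (chromium)
  0.6x1 + 32.5x2 + 2.4x3 + 42.5x4 + 68.1x5 ≥ 120.9   (carbon)
  80x1 + 1x3 + 3x5 ≥ 88   (nickel)
  x4 ≤ 4.6
  x1 ≤ 3
  x1, x2, x3, x4, x5 ≥ 0.
The minimum-cost mix takes nothing from cast iron scrap, steel scrap — only stainless scrap, pig iron, ferrochrome. Binding constraints: chromium, carbon, nickel.
So stainless scrap = 1.048 kg, pig iron = 0.6111 kg, ferrochrome = 1.385 kg.
Objective = 1.17·1.048 + 0.32·0.6111 + 1.5·1.385 = 3.4992.

€3.50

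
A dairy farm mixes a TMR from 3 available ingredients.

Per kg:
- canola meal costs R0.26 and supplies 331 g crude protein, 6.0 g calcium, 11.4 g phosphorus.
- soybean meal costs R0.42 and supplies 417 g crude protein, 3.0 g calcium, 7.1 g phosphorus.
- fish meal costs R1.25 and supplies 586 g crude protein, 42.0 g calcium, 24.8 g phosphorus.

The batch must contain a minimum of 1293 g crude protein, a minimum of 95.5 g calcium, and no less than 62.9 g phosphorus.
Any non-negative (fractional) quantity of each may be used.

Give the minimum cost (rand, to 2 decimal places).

Let x1 = kg of canola meal, x2 = kg of soybean meal, x3 = kg of fish meal.
min 0.26x1 + 0.42x2 + 1.25x3 subject to:
  331x1 + 417x2 + 586x3 ≥ 1293   (crude protein)
  6x1 + 3x2 + 42x3 ≥ 95.5   (calcium)
  11.4x1 + 7.1x2 + 24.8x3 ≥ 62.9   (phosphorus)
  x1, x2, x3 ≥ 0.
The cheapest feasible vertex uses only canola meal, fish meal; soybean meal is not used. There the calcium and phosphorus constraints are tight.
So canola meal = 0.8285 kg, fish meal = 2.155 kg.
Hence cost = 0.26·0.8285 + 1.25·2.155 = R2.9092.

R2.91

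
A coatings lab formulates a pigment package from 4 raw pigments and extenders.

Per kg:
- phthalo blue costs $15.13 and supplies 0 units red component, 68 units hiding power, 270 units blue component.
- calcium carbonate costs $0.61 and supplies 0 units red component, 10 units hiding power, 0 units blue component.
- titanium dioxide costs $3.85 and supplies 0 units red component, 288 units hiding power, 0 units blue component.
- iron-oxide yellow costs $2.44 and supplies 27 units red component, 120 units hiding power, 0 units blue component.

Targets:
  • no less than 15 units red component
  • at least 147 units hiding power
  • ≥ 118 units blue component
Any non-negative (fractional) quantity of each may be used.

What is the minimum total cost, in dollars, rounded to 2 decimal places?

Let x1 = kg of phthalo blue, x2 = kg of calcium carbonate, x3 = kg of titanium dioxide, x4 = kg of iron-oxide yellow.
Minimise 15.13x1 + 0.61x2 + 3.85x3 + 2.44x4 with:
  27x4 ≥ 15   (red component)
  68x1 + 10x2 + 288x3 + 120x4 ≥ 147   (hiding power)
  270x1 ≥ 118   (blue component)
  x1, x2, x3, x4 ≥ 0.
At the optimum only phthalo blue, titanium dioxide, iron-oxide yellow are positive (calcium carbonate = 0). Binding constraints: red component, hiding power, blue component.
Solving gives x1 = 0.437, x3 = 0.1757, x4 = 0.5556.
Cost = 15.13·0.437 + 3.85·0.1757 + 2.44·0.5556 = 8.6439.

$8.64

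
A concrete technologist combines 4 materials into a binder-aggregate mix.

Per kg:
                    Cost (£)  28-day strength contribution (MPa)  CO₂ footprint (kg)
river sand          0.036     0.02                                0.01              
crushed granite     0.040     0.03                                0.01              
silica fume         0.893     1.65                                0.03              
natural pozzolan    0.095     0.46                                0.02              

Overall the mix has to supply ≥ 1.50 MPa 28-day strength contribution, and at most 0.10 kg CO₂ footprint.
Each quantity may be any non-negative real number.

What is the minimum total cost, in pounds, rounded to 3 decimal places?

£0.310

Let x1 = kg of river sand, x2 = kg of crushed granite, x3 = kg of silica fume, x4 = kg of natural pozzolan.
min 0.036x1 + 0.04x2 + 0.893x3 + 0.095x4 with:
  0.02x1 + 0.03x2 + 1.65x3 + 0.46x4 ≥ 1.5   (28-day strength contribution)
  0.01x1 + 0.01x2 + 0.03x3 + 0.02x4 ≤ 0.1   (CO₂ footprint)
  x1, x2, x3, x4 ≥ 0.
The optimal basis is {natural pozzolan}; river sand, crushed granite, silica fume drop out. There the 28-day strength contribution constraint is tight.
That vertex is x4 = 3.261.
Objective = 0.095·3.261 = 0.30980.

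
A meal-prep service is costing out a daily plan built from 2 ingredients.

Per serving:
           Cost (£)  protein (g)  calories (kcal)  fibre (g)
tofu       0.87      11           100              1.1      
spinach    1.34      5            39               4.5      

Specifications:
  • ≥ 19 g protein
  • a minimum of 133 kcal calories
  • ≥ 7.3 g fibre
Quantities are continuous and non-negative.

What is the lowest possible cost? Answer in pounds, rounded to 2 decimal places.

£2.78

Let x1 = servings of tofu, x2 = servings of spinach.
Minimize 0.87x1 + 1.34x2 s.t.:
  11x1 + 5x2 ≥ 19   (protein)
  100x1 + 39x2 ≥ 133   (calories)
  1.1x1 + 4.5x2 ≥ 7.3   (fibre)
  x1, x2 ≥ 0.
Both inputs are positive at the optimum. Binding constraints: protein and fibre.
Solving gives x1 = 1.114, x2 = 1.35.
Cost = 0.87·1.114 + 1.34·1.35 = 2.7782.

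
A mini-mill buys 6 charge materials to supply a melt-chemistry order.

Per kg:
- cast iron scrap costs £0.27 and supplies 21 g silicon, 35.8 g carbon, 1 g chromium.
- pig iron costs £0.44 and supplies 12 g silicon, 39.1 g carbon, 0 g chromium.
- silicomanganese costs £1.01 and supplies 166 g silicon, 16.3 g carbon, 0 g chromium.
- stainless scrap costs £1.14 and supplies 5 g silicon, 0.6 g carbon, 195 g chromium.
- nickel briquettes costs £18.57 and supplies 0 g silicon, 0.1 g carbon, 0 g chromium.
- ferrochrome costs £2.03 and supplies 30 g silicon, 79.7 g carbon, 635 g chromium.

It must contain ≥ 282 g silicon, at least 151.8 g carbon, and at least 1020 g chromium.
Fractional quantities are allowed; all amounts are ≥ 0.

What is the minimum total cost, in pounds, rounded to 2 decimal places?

This is a linear program. Let x1 = kg of cast iron scrap, x2 = kg of pig iron, x3 = kg of silicomanganese, x4 = kg of stainless scrap, x5 = kg of nickel briquettes, x6 = kg of ferrochrome.
min 0.27x1 + 0.44x2 + 1.01x3 + 1.14x4 + 18.57x5 + 2.03x6 subject to:
  21x1 + 12x2 + 166x3 + 5x4 + 30x6 ≥ 282   (silicon)
  35.8x1 + 39.1x2 + 16.3x3 + 0.6x4 + 0.1x5 + 79.7x6 ≥ 151.8   (carbon)
  1x1 + 195x4 + 635x6 ≥ 1020   (chromium)
  x1, x2, x3, x4, x5, x6 ≥ 0.
The minimum-cost mix takes nothing from pig iron, stainless scrap, nickel briquettes — only cast iron scrap, silicomanganese, ferrochrome. There the silicon, carbon, chromium constraints are tight.
Solving gives x1 = 0.02437, x3 = 1.405, x6 = 1.606.
Total cost: 0.27·0.02437 + 1.01·1.405 + 2.03·1.606 = 4.6858.

£4.69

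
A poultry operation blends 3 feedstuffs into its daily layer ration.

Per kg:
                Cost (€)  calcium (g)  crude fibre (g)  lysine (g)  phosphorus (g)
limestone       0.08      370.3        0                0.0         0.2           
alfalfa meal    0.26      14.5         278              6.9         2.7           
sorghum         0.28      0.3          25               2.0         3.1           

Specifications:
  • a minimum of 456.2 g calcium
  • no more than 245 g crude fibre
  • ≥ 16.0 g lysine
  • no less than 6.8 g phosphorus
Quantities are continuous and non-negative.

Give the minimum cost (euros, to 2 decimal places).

€2.17

This is a linear program. Let x1 = kg of limestone, x2 = kg of alfalfa meal, x3 = kg of sorghum.
min 0.08x1 + 0.26x2 + 0.28x3 s.t.:
  370.3x1 + 14.5x2 + 0.3x3 ≥ 456.2   (calcium)
  278x2 + 25x3 ≤ 245   (crude fibre)
  6.9x2 + 2x3 ≥ 16   (lysine)
  0.2x1 + 2.7x2 + 3.1x3 ≥ 6.8   (phosphorus)
  x1, x2, x3 ≥ 0.
The optimal mix uses every input. The calcium, crude fibre, lysine requirements are met with equality.
Solving gives x1 = 1.217, x2 = 0.2347, x3 = 7.19.
Hence cost = 0.08·1.217 + 0.26·0.2347 + 0.28·7.19 = €2.1716.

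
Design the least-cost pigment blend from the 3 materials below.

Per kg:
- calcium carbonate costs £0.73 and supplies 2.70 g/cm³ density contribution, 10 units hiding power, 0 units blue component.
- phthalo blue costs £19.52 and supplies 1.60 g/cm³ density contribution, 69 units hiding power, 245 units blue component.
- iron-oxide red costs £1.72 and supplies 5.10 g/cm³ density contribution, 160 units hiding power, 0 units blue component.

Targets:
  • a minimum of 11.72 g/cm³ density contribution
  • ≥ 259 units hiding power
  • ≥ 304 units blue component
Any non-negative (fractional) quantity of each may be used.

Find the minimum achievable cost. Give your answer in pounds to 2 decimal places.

Treat it as an LP. Let x1 = kg of calcium carbonate, x2 = kg of phthalo blue, x3 = kg of iron-oxide red.
Minimize 0.73x1 + 19.52x2 + 1.72x3 with:
  2.7x1 + 1.6x2 + 5.1x3 ≥ 11.72   (density contribution)
  10x1 + 69x2 + 160x3 ≥ 259   (hiding power)
  245x2 ≥ 304   (blue component)
  x1, x2, x3 ≥ 0.
The optimal mix uses every input. The density contribution, hiding power, blue component requirements are met with equality.
So calcium carbonate = 1.7672 kg, phthalo blue = 1.2408 kg, iron-oxide red = 0.9732 kg.
Cost = 0.73·1.7672 + 19.52·1.2408 + 1.72·0.9732 = 27.1844.

£27.18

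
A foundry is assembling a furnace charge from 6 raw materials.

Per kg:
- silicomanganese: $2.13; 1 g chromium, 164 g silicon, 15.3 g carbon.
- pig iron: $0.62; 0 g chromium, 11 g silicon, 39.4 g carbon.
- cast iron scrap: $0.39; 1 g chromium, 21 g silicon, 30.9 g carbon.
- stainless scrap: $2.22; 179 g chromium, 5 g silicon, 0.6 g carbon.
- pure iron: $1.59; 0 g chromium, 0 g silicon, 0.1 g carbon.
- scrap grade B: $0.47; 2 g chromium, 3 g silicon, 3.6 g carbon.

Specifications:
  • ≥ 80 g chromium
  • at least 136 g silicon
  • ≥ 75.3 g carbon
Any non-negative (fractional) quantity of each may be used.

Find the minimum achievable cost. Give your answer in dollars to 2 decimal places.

This is a linear program. Let x1 = kg of silicomanganese, x2 = kg of pig iron, x3 = kg of cast iron scrap, x4 = kg of stainless scrap, x5 = kg of pure iron, x6 = kg of scrap grade B.
Minimise 2.13x1 + 0.62x2 + 0.39x3 + 2.22x4 + 1.59x5 + 0.47x6 subject to:
  1x1 + 1x3 + 179x4 + 2x6 ≥ 80   (chromium)
  164x1 + 11x2 + 21x3 + 5x4 + 3x6 ≥ 136   (silicon)
  15.3x1 + 39.4x2 + 30.9x3 + 0.6x4 + 0.1x5 + 3.6x6 ≥ 75.3   (carbon)
  x1, x2, x3, x4, x5, x6 ≥ 0.
At the optimum only silicomanganese, cast iron scrap, stainless scrap are positive (pig iron, pure iron, scrap grade B = 0). The chromium, silicon, carbon requirements are met with equality.
So silicomanganese = 0.5393 kg, cast iron scrap = 2.161 kg, stainless scrap = 0.4318 kg.
Objective = 2.13·0.5393 + 0.39·2.161 + 2.22·0.4318 = 2.9501.

$2.95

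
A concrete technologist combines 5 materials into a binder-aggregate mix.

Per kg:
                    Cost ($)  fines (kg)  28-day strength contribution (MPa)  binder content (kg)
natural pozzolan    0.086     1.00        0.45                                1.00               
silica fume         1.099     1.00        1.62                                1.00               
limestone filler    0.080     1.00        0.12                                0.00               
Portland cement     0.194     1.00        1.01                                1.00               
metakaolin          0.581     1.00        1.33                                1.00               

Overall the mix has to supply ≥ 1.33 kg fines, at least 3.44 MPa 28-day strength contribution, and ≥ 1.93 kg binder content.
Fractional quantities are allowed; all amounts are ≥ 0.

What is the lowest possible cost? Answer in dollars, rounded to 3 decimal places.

$0.657

Treat it as an LP. Let x1 = kg of natural pozzolan, x2 = kg of silica fume, x3 = kg of limestone filler, x4 = kg of Portland cement, x5 = kg of metakaolin.
Minimise 0.086x1 + 1.099x2 + 0.08x3 + 0.194x4 + 0.581x5 with:
  1x1 + 1x2 + 1x3 + 1x4 + 1x5 ≥ 1.33   (fines)
  0.45x1 + 1.62x2 + 0.12x3 + 1.01x4 + 1.33x5 ≥ 3.44   (28-day strength contribution)
  1x1 + 1x2 + 1x4 + 1x5 ≥ 1.93   (binder content)
  x1, x2, x3, x4, x5 ≥ 0.
The minimum-cost mix takes nothing from silica fume, limestone filler, Portland cement, metakaolin — only natural pozzolan. Binding constraint: 28-day strength contribution.
Optimal quantities: natural pozzolan = 7.644 kg.
Hence cost = 0.086·7.644 = $0.65738.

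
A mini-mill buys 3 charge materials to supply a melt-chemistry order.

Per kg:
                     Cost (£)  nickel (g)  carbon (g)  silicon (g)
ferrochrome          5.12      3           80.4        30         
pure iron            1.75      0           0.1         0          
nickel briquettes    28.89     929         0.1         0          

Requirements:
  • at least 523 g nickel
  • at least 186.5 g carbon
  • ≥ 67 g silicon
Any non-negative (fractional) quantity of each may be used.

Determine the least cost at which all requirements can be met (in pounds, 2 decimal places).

£27.92

This is a linear program. Let x1 = kg of ferrochrome, x2 = kg of pure iron, x3 = kg of nickel briquettes.
Minimize 5.12x1 + 1.75x2 + 28.89x3 s.t.:
  3x1 + 929x3 ≥ 523   (nickel)
  80.4x1 + 0.1x2 + 0.1x3 ≥ 186.5   (carbon)
  30x1 ≥ 67   (silicon)
  x1, x2, x3 ≥ 0.
At the optimum only ferrochrome, nickel briquettes are positive (pure iron = 0). Binding constraints: nickel and carbon.
So ferrochrome = 2.319 kg, nickel briquettes = 0.5555 kg.
Total cost: 5.12·2.319 + 28.89·0.5555 = 27.9217.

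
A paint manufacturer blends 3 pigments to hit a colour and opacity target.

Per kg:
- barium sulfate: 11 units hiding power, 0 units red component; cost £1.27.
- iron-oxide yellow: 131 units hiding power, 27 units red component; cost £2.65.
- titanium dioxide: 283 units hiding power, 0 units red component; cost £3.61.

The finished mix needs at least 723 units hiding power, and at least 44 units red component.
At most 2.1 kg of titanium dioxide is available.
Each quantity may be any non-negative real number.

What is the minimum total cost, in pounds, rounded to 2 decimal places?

Let x1 = kg of barium sulfate, x2 = kg of iron-oxide yellow, x3 = kg of titanium dioxide.
Minimise 1.27x1 + 2.65x2 + 3.61x3 s.t.:
  11x1 + 131x2 + 283x3 ≥ 723   (hiding power)
  27x2 ≥ 44   (red component)
  x3 ≤ 2.1
  x1, x2, x3 ≥ 0.
The minimum-cost mix takes nothing from barium sulfate — only iron-oxide yellow, titanium dioxide. The hiding power and red component requirements are met with equality.
Optimal quantities: iron-oxide yellow = 1.63 kg, titanium dioxide = 1.8 kg.
Objective = 2.65·1.63 + 3.61·1.8 = 10.8175.

£10.82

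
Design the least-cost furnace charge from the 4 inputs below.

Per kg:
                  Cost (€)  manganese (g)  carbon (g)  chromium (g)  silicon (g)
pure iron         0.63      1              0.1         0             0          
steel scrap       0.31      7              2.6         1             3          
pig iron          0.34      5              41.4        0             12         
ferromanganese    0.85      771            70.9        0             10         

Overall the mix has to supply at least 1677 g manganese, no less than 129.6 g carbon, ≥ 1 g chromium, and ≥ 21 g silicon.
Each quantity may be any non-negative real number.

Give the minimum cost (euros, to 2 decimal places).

€2.15

This is a linear program. Let x1 = kg of pure iron, x2 = kg of steel scrap, x3 = kg of pig iron, x4 = kg of ferromanganese.
Minimise 0.63x1 + 0.31x2 + 0.34x3 + 0.85x4 s.t.:
  1x1 + 7x2 + 5x3 + 771x4 ≥ 1677   (manganese)
  0.1x1 + 2.6x2 + 41.4x3 + 70.9x4 ≥ 129.6   (carbon)
  1x2 ≥ 1   (chromium)
  3x2 + 12x3 + 10x4 ≥ 21   (silicon)
  x1, x2, x3, x4 ≥ 0.
The cheapest feasible vertex uses only steel scrap, ferromanganese; pure iron, pig iron are not used. Binding constraints: manganese and chromium.
Optimal quantities: steel scrap = 1 kg, ferromanganese = 2.166 kg.
Objective = 0.31·1 + 0.85·2.166 = 2.1511.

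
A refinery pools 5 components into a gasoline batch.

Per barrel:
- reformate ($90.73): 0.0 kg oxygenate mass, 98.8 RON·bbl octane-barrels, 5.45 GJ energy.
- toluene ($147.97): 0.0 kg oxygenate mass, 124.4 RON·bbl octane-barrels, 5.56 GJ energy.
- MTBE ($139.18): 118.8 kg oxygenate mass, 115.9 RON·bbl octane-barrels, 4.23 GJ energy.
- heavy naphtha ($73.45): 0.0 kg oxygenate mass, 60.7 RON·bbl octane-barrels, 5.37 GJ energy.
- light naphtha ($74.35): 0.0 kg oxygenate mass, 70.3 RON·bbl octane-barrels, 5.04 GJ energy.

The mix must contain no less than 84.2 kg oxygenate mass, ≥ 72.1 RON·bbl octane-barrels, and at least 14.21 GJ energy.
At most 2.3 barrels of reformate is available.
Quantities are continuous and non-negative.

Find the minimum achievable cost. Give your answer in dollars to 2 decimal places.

Set it up as a linear program. Let x1 = barrels of reformate, x2 = barrels of toluene, x3 = barrels of MTBE, x4 = barrels of heavy naphtha, x5 = barrels of light naphtha.
Minimize 90.73x1 + 147.97x2 + 139.18x3 + 73.45x4 + 74.35x5 with:
  118.8x3 ≥ 84.2   (oxygenate mass)
  98.8x1 + 124.4x2 + 115.9x3 + 60.7x4 + 70.3x5 ≥ 72.1   (octane-barrels)
  5.45x1 + 5.56x2 + 4.23x3 + 5.37x4 + 5.04x5 ≥ 14.21   (energy)
  x1 ≤ 2.3
  x1, x2, x3, x4, x5 ≥ 0.
The optimal basis is {MTBE, heavy naphtha}; reformate, toluene, light naphtha drop out. There the oxygenate mass and energy constraints are tight.
That vertex is x3 = 0.70875, x4 = 2.0879.
Objective = 139.18·0.70875 + 73.45·2.0879 = 252.0001.

$252.00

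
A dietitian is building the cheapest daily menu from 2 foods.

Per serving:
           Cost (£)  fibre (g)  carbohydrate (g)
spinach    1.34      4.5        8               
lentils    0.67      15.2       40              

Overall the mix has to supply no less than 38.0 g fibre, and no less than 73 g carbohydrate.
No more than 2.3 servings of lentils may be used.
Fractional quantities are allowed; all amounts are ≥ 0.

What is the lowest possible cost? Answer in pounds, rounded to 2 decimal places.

Let x1 = servings of spinach, x2 = servings of lentils.
Minimise 1.34x1 + 0.67x2 subject to:
  4.5x1 + 15.2x2 ≥ 38   (fibre)
  8x1 + 40x2 ≥ 73   (carbohydrate)
  x2 ≤ 2.3
  x1, x2 ≥ 0.
Both inputs are positive at the optimum. There the fibre and the lentils cap constraints are tight.
That vertex is x1 = 0.6756, x2 = 2.3.
Cost = 1.34·0.6756 + 0.67·2.3 = 2.4463.

£2.45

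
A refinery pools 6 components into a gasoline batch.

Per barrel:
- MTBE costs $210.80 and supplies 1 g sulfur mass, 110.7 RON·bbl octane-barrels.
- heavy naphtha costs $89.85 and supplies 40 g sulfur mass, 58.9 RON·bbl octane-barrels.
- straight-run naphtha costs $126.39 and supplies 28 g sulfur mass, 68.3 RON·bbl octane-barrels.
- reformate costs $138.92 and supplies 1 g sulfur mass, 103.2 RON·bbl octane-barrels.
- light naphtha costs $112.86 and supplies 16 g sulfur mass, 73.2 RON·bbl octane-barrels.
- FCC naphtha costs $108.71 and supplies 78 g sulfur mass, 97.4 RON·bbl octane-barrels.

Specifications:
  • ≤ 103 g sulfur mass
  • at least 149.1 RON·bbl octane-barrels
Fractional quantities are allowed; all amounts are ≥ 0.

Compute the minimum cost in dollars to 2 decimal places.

$171.18

This is a linear program. Let x1 = barrels of MTBE, x2 = barrels of heavy naphtha, x3 = barrels of straight-run naphtha, x4 = barrels of reformate, x5 = barrels of light naphtha, x6 = barrels of FCC naphtha.
min 210.8x1 + 89.85x2 + 126.39x3 + 138.92x4 + 112.86x5 + 108.71x6 with:
  1x1 + 40x2 + 28x3 + 1x4 + 16x5 + 78x6 ≤ 103   (sulfur mass)
  110.7x1 + 58.9x2 + 68.3x3 + 103.2x4 + 73.2x5 + 97.4x6 ≥ 149.1   (octane-barrels)
  x1, x2, x3, x4, x5, x6 ≥ 0.
The optimal basis is {reformate, FCC naphtha}; MTBE, heavy naphtha, straight-run naphtha, light naphtha drop out. The sulfur mass and octane-barrels requirements are met with equality.
Solving gives x4 = 0.2009, x6 = 1.3179.
Objective = 138.92·0.2009 + 108.71·1.3179 = 171.1779.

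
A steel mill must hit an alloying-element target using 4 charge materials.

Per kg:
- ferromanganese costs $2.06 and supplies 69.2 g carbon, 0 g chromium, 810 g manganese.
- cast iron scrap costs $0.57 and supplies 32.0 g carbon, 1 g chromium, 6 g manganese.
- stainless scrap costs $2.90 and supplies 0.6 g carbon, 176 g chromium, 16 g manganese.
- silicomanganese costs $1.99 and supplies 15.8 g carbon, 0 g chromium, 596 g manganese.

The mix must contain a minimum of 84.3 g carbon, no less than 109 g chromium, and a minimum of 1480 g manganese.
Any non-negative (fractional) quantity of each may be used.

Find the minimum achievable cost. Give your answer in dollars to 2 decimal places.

$5.53

Set it up as a linear program. Let x1 = kg of ferromanganese, x2 = kg of cast iron scrap, x3 = kg of stainless scrap, x4 = kg of silicomanganese.
Minimize 2.06x1 + 0.57x2 + 2.9x3 + 1.99x4 with:
  69.2x1 + 32x2 + 0.6x3 + 15.8x4 ≥ 84.3   (carbon)
  1x2 + 176x3 ≥ 109   (chromium)
  810x1 + 6x2 + 16x3 + 596x4 ≥ 1480   (manganese)
  x1, x2, x3, x4 ≥ 0.
At the optimum only ferromanganese, stainless scrap are positive (cast iron scrap, silicomanganese = 0). Binding constraints: chromium and manganese.
Optimal quantities: ferromanganese = 1.815 kg, stainless scrap = 0.6193 kg.
Total cost: 2.06·1.815 + 2.9·0.6193 = 5.5349.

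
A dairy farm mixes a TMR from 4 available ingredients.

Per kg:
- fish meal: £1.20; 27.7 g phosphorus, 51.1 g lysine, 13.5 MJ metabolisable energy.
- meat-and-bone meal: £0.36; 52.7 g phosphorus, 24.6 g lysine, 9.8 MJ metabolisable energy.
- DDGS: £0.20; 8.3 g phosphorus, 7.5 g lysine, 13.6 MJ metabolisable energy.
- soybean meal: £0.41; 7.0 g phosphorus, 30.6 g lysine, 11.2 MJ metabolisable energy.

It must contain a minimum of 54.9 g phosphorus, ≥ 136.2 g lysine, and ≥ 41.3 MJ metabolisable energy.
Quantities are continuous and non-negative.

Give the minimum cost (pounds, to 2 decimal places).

Set it up as a linear program. Let x1 = kg of fish meal, x2 = kg of meat-and-bone meal, x3 = kg of DDGS, x4 = kg of soybean meal.
Minimize 1.2x1 + 0.36x2 + 0.2x3 + 0.41x4 subject to:
  27.7x1 + 52.7x2 + 8.3x3 + 7x4 ≥ 54.9   (phosphorus)
  51.1x1 + 24.6x2 + 7.5x3 + 30.6x4 ≥ 136.2   (lysine)
  13.5x1 + 9.8x2 + 13.6x3 + 11.2x4 ≥ 41.3   (metabolisable energy)
  x1, x2, x3, x4 ≥ 0.
The minimum-cost mix takes nothing from fish meal, DDGS — only meat-and-bone meal, soybean meal. The phosphorus and lysine requirements are met with equality.
That vertex is x2 = 0.5044, x4 = 4.045.
Objective = 0.36·0.5044 + 0.41·4.045 = 1.8400.

£1.84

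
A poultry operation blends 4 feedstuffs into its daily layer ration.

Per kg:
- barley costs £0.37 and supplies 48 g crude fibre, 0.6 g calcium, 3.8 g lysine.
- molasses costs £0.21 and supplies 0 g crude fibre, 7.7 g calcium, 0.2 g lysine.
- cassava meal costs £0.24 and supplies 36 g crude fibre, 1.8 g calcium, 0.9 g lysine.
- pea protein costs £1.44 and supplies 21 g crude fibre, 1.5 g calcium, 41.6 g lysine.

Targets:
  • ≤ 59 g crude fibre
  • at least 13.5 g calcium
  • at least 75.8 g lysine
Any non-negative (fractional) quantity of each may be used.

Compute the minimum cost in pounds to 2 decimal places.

Let x1 = kg of barley, x2 = kg of molasses, x3 = kg of cassava meal, x4 = kg of pea protein.
Minimize 0.37x1 + 0.21x2 + 0.24x3 + 1.44x4 with:
  48x1 + 36x3 + 21x4 ≤ 59   (crude fibre)
  0.6x1 + 7.7x2 + 1.8x3 + 1.5x4 ≥ 13.5   (calcium)
  3.8x1 + 0.2x2 + 0.9x3 + 41.6x4 ≥ 75.8   (lysine)
  x1, x2, x3, x4 ≥ 0.
The cheapest feasible vertex uses only molasses, pea protein; barley, cassava meal are not used. The calcium and lysine requirements are met with equality.
So molasses = 1.4 kg, pea protein = 1.815 kg.
Total cost: 0.21·1.4 + 1.44·1.815 = 2.9076.

£2.91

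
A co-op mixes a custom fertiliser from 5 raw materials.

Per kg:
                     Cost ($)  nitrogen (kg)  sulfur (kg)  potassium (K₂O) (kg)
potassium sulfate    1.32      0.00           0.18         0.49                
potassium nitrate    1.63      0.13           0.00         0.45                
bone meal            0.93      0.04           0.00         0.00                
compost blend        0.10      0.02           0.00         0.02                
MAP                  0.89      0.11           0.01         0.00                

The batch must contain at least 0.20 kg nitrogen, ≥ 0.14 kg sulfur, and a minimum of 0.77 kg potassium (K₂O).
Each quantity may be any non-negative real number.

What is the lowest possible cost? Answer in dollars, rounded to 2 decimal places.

Let x1 = kg of potassium sulfate, x2 = kg of potassium nitrate, x3 = kg of bone meal, x4 = kg of compost blend, x5 = kg of MAP.
Minimize 1.32x1 + 1.63x2 + 0.93x3 + 0.1x4 + 0.89x5 s.t.:
  0.13x2 + 0.04x3 + 0.02x4 + 0.11x5 ≥ 0.2   (nitrogen)
  0.18x1 + 0.01x5 ≥ 0.14   (sulfur)
  0.49x1 + 0.45x2 + 0.02x4 ≥ 0.77   (potassium (K₂O))
  x1, x2, x3, x4, x5 ≥ 0.
At the optimum only potassium sulfate, compost blend are positive (potassium nitrate, bone meal, MAP = 0). There the nitrogen and potassium (K₂O) constraints are tight.
Solving gives x1 = 1.163, x4 = 10.
Objective = 1.32·1.163 + 0.1·10 = 2.5352.

$2.54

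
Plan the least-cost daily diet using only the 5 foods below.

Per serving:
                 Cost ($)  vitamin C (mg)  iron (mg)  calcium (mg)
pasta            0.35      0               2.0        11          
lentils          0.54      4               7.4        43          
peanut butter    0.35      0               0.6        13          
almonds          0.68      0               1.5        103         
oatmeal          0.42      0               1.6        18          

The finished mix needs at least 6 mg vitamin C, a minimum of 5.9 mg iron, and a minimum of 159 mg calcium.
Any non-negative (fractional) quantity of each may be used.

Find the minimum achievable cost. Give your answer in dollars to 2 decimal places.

Set it up as a linear program. Let x1 = servings of pasta, x2 = servings of lentils, x3 = servings of peanut butter, x4 = servings of almonds, x5 = servings of oatmeal.
min 0.35x1 + 0.54x2 + 0.35x3 + 0.68x4 + 0.42x5 subject to:
  4x2 ≥ 6   (vitamin C)
  2x1 + 7.4x2 + 0.6x3 + 1.5x4 + 1.6x5 ≥ 5.9   (iron)
  11x1 + 43x2 + 13x3 + 103x4 + 18x5 ≥ 159   (calcium)
  x1, x2, x3, x4, x5 ≥ 0.
The optimal basis is {lentils, almonds}; pasta, peanut butter, oatmeal drop out. The vitamin C and calcium requirements are met with equality.
So lentils = 1.5 servings, almonds = 0.9175 servings.
Total cost: 0.54·1.5 + 0.68·0.9175 = 1.4339.

$1.43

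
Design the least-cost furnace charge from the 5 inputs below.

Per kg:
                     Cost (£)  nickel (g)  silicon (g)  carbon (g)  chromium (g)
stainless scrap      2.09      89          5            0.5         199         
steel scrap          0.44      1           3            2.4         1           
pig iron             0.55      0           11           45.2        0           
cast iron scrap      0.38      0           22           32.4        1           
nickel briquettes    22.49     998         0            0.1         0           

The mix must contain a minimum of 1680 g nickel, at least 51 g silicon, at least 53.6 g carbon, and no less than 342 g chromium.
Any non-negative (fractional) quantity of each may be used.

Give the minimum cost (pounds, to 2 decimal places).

Let x1 = kg of stainless scrap, x2 = kg of steel scrap, x3 = kg of pig iron, x4 = kg of cast iron scrap, x5 = kg of nickel briquettes.
Minimize 2.09x1 + 0.44x2 + 0.55x3 + 0.38x4 + 22.49x5 subject to:
  89x1 + 1x2 + 998x5 ≥ 1680   (nickel)
  5x1 + 3x2 + 11x3 + 22x4 ≥ 51   (silicon)
  0.5x1 + 2.4x2 + 45.2x3 + 32.4x4 + 0.1x5 ≥ 53.6   (carbon)
  199x1 + 1x2 + 1x4 ≥ 342   (chromium)
  x1, x2, x3, x4, x5 ≥ 0.
The optimal basis is {stainless scrap, cast iron scrap, nickel briquettes}; steel scrap, pig iron drop out. Binding constraints: nickel, silicon, carbon.
So stainless scrap = 3.154 kg, cast iron scrap = 1.601 kg, nickel briquettes = 1.402 kg.
Cost = 2.09·3.154 + 0.38·1.601 + 22.49·1.402 = 38.7312.

£38.73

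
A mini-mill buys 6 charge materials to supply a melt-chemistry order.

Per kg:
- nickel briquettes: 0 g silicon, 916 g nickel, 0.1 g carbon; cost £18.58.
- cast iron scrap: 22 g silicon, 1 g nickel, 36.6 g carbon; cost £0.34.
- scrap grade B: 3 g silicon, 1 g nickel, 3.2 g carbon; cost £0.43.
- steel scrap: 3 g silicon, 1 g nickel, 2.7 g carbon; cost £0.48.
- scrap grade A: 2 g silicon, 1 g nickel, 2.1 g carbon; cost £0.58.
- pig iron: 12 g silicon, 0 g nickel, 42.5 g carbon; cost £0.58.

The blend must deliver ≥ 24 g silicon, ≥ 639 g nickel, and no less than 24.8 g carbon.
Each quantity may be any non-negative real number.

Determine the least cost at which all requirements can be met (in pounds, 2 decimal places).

This is a linear program. Let x1 = kg of nickel briquettes, x2 = kg of cast iron scrap, x3 = kg of scrap grade B, x4 = kg of steel scrap, x5 = kg of scrap grade A, x6 = kg of pig iron.
Minimize 18.58x1 + 0.34x2 + 0.43x3 + 0.48x4 + 0.58x5 + 0.58x6 subject to:
  22x2 + 3x3 + 3x4 + 2x5 + 12x6 ≥ 24   (silicon)
  916x1 + 1x2 + 1x3 + 1x4 + 1x5 ≥ 639   (nickel)
  0.1x1 + 36.6x2 + 3.2x3 + 2.7x4 + 2.1x5 + 42.5x6 ≥ 24.8   (carbon)
  x1, x2, x3, x4, x5, x6 ≥ 0.
The minimum-cost mix takes nothing from scrap grade B, steel scrap, scrap grade A, pig iron — only nickel briquettes, cast iron scrap. The silicon and nickel requirements are met with equality.
So nickel briquettes = 0.6964 kg, cast iron scrap = 1.091 kg.
Cost = 18.58·0.6964 + 0.34·1.091 = 13.3101.

£13.31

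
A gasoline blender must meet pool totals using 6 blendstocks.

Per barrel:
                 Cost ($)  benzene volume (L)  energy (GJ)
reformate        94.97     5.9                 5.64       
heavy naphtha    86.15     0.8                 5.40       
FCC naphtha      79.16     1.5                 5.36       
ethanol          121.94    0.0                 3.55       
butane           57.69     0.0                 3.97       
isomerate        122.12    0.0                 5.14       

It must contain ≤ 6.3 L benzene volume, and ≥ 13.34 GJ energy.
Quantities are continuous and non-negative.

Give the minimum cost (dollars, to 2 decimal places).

$193.85

Treat it as an LP. Let x1 = barrels of reformate, x2 = barrels of heavy naphtha, x3 = barrels of FCC naphtha, x4 = barrels of ethanol, x5 = barrels of butane, x6 = barrels of isomerate.
min 94.97x1 + 86.15x2 + 79.16x3 + 121.94x4 + 57.69x5 + 122.12x6 s.t.:
  5.9x1 + 0.8x2 + 1.5x3 ≤ 6.3   (benzene volume)
  5.64x1 + 5.4x2 + 5.36x3 + 3.55x4 + 3.97x5 + 5.14x6 ≥ 13.34   (energy)
  x1, x2, x3, x4, x5, x6 ≥ 0.
The minimum-cost mix takes nothing from reformate, heavy naphtha, FCC naphtha, ethanol, isomerate — only butane. The energy requirement is met with equality.
That vertex is x5 = 3.3602.
Total cost: 57.69·3.3602 = 193.8499.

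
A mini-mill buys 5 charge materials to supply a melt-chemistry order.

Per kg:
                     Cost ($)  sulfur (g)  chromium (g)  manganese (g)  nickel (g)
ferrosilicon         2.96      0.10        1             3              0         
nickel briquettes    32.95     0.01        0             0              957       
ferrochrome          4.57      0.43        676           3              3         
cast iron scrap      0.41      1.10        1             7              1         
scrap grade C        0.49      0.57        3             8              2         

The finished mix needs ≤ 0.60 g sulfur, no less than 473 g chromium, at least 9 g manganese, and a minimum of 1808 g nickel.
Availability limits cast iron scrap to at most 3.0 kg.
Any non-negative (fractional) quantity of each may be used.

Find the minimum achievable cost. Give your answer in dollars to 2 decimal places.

Let x1 = kg of ferrosilicon, x2 = kg of nickel briquettes, x3 = kg of ferrochrome, x4 = kg of cast iron scrap, x5 = kg of scrap grade C.
Minimise 2.96x1 + 32.95x2 + 4.57x3 + 0.41x4 + 0.49x5 s.t.:
  0.1x1 + 0.01x2 + 0.43x3 + 1.1x4 + 0.57x5 ≤ 0.6   (sulfur)
  1x1 + 676x3 + 1x4 + 3x5 ≥ 473   (chromium)
  3x1 + 3x3 + 7x4 + 8x5 ≥ 9   (manganese)
  957x2 + 3x3 + 1x4 + 2x5 ≥ 1808   (nickel)
  x4 ≤ 3
  x1, x2, x3, x4, x5 ≥ 0.
At the optimum only ferrosilicon, nickel briquettes, ferrochrome, scrap grade C are positive (cast iron scrap = 0). There the sulfur, chromium, manganese, nickel constraints are tight.
So ferrosilicon = 1.8521 kg, nickel briquettes = 1.8867 kg, ferrochrome = 0.69621 kg, scrap grade C = 0.16939 kg.
Cost = 2.96·1.8521 + 32.95·1.8867 + 4.57·0.69621 + 0.49·0.16939 = 70.9137.

$70.91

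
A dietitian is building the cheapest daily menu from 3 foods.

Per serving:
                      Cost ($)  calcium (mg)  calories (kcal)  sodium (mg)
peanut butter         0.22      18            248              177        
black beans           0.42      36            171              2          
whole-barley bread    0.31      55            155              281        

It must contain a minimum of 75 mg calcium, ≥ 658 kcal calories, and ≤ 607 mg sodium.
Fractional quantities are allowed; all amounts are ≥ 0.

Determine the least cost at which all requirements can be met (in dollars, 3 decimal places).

Treat it as an LP. Let x1 = servings of peanut butter, x2 = servings of black beans, x3 = servings of whole-barley bread.
Minimize 0.22x1 + 0.42x2 + 0.31x3 with:
  18x1 + 36x2 + 55x3 ≥ 75   (calcium)
  248x1 + 171x2 + 155x3 ≥ 658   (calories)
  177x1 + 2x2 + 281x3 ≤ 607   (sodium)
  x1, x2, x3 ≥ 0.
The cheapest feasible vertex uses only peanut butter, whole-barley bread; black beans is not used. There the calcium and calories constraints are tight.
So peanut butter = 2.264 servings, whole-barley bread = 0.6227 servings.
Cost = 0.22·2.264 + 0.31·0.6227 = 0.69112.

$0.691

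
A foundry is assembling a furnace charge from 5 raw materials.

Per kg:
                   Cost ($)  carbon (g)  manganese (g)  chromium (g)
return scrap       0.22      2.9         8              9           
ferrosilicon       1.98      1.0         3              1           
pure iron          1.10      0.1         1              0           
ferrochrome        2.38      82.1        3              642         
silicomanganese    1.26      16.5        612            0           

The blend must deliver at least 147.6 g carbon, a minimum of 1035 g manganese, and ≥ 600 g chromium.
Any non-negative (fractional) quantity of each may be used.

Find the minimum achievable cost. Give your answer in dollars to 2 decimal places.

Set it up as a linear program. Let x1 = kg of return scrap, x2 = kg of ferrosilicon, x3 = kg of pure iron, x4 = kg of ferrochrome, x5 = kg of silicomanganese.
min 0.22x1 + 1.98x2 + 1.1x3 + 2.38x4 + 1.26x5 s.t.:
  2.9x1 + 1x2 + 0.1x3 + 82.1x4 + 16.5x5 ≥ 147.6   (carbon)
  8x1 + 3x2 + 1x3 + 3x4 + 612x5 ≥ 1035   (manganese)
  9x1 + 1x2 + 642x4 ≥ 600   (chromium)
  x1, x2, x3, x4, x5 ≥ 0.
At the optimum only ferrochrome, silicomanganese are positive (return scrap, ferrosilicon, pure iron = 0). There the carbon and manganese constraints are tight.
Solving gives x4 = 1.4594, x5 = 1.684.
Hence cost = 2.38·1.4594 + 1.26·1.684 = $5.5952.

$5.60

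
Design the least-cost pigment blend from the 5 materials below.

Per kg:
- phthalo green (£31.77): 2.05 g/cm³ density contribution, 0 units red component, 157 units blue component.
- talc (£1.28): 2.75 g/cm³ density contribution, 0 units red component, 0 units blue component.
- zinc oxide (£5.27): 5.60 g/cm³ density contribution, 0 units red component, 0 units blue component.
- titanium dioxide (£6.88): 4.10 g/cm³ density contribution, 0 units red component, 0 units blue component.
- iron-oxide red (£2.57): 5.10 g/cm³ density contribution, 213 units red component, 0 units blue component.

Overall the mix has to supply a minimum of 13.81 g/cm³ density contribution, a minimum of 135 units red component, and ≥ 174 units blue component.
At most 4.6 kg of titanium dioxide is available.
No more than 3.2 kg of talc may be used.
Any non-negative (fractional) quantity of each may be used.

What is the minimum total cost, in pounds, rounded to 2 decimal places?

£40.70

This is a linear program. Let x1 = kg of phthalo green, x2 = kg of talc, x3 = kg of zinc oxide, x4 = kg of titanium dioxide, x5 = kg of iron-oxide red.
min 31.77x1 + 1.28x2 + 5.27x3 + 6.88x4 + 2.57x5 subject to:
  2.05x1 + 2.75x2 + 5.6x3 + 4.1x4 + 5.1x5 ≥ 13.81   (density contribution)
  213x5 ≥ 135   (red component)
  157x1 ≥ 174   (blue component)
  x4 ≤ 4.6
  x2 ≤ 3.2
  x1, x2, x3, x4, x5 ≥ 0.
The optimal basis is {phthalo green, talc, iron-oxide red}; zinc oxide, titanium dioxide drop out. The density contribution, red component, blue component requirements are met with equality.
Optimal quantities: phthalo green = 1.108 kg, talc = 3.02 kg, iron-oxide red = 0.6338 kg.
Cost = 31.77·1.108 + 1.28·3.02 + 2.57·0.6338 = 40.6956.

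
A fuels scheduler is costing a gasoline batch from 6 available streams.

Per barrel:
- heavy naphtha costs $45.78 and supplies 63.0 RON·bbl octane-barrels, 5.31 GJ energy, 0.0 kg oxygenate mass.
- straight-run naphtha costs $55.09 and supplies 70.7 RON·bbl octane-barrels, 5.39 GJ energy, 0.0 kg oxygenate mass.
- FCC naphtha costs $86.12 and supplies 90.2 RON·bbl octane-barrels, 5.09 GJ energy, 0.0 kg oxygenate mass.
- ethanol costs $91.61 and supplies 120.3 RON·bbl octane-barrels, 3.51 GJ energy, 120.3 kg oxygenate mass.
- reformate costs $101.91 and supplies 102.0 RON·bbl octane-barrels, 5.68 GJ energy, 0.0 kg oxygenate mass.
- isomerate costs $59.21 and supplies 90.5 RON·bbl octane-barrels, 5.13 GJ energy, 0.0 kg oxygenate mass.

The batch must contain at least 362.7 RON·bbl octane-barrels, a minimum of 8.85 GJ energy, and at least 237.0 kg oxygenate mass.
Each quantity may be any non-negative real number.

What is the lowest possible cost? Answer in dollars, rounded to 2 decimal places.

Treat it as an LP. Let x1 = barrels of heavy naphtha, x2 = barrels of straight-run naphtha, x3 = barrels of FCC naphtha, x4 = barrels of ethanol, x5 = barrels of reformate, x6 = barrels of isomerate.
Minimize 45.78x1 + 55.09x2 + 86.12x3 + 91.61x4 + 101.91x5 + 59.21x6 with:
  63x1 + 70.7x2 + 90.2x3 + 120.3x4 + 102x5 + 90.5x6 ≥ 362.7   (octane-barrels)
  5.31x1 + 5.39x2 + 5.09x3 + 3.51x4 + 5.68x5 + 5.13x6 ≥ 8.85   (energy)
  120.3x4 ≥ 237   (oxygenate mass)
  x1, x2, x3, x4, x5, x6 ≥ 0.
The cheapest feasible vertex uses only ethanol, isomerate; heavy naphtha, straight-run naphtha, FCC naphtha, reformate are not used. There the octane-barrels and oxygenate mass constraints are tight.
Optimal quantities: ethanol = 1.9701 barrels, isomerate = 1.389 barrels.
Cost = 91.61·1.9701 + 59.21·1.389 = 262.7236.

$262.72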